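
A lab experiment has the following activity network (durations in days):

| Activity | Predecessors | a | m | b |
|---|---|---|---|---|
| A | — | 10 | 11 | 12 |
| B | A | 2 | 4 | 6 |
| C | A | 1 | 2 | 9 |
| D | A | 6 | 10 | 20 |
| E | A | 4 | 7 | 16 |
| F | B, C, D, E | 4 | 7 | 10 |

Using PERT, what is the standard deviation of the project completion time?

te_A = (10 + 4·11 + 12)/6 = 66/6 = 11; σ²_A = ((12−10)/6)² = 0.111
te_B = (2 + 4·4 + 6)/6 = 24/6 = 4; σ²_B = ((6−2)/6)² = 0.444
te_C = (1 + 4·2 + 9)/6 = 18/6 = 3; σ²_C = ((9−1)/6)² = 1.778
te_D = (6 + 4·10 + 20)/6 = 66/6 = 11; σ²_D = ((20−6)/6)² = 5.444
te_E = (4 + 4·7 + 16)/6 = 48/6 = 8; σ²_E = ((16−4)/6)² = 4.000
te_F = (4 + 4·7 + 10)/6 = 42/6 = 7; σ²_F = ((10−4)/6)² = 1.000

Forward pass:
ES_A = 0; EF_A = 11
ES_B = 11; EF_B = 11+4 = 15
ES_C = 11; EF_C = 11+3 = 14
ES_D = 11; EF_D = 11+11 = 22
ES_E = 11; EF_E = 11+8 = 19
ES_F = max(EF_B=15, EF_C=14, EF_D=22, EF_E=19) = 22; EF_F = 22+7 = 29
Expected project duration μ = 29 days. Critical path: A → D → F.

Variance along critical path = 0.111 + 5.444 + 1.000 = 6.556
σ = √6.556 = 2.560 days

2.56 days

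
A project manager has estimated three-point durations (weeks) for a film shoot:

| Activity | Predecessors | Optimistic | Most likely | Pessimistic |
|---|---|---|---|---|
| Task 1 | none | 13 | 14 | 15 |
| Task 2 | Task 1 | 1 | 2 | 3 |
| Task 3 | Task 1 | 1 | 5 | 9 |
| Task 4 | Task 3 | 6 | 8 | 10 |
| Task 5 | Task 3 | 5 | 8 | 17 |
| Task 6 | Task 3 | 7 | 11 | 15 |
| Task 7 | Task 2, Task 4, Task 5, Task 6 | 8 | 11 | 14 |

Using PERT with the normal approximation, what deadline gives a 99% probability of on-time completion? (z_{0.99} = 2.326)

te_Task 1 = (13 + 4·14 + 15)/6 = 84/6 = 14; σ²_Task 1 = ((15−13)/6)² = 0.111
te_Task 2 = (1 + 4·2 + 3)/6 = 12/6 = 2; σ²_Task 2 = ((3−1)/6)² = 0.111
te_Task 3 = (1 + 4·5 + 9)/6 = 30/6 = 5; σ²_Task 3 = ((9−1)/6)² = 1.778
te_Task 4 = (6 + 4·8 + 10)/6 = 48/6 = 8; σ²_Task 4 = ((10−6)/6)² = 0.444
te_Task 5 = (5 + 4·8 + 17)/6 = 54/6 = 9; σ²_Task 5 = ((17−5)/6)² = 4.000
te_Task 6 = (7 + 4·11 + 15)/6 = 66/6 = 11; σ²_Task 6 = ((15−7)/6)² = 1.778
te_Task 7 = (8 + 4·11 + 14)/6 = 66/6 = 11; σ²_Task 7 = ((14−8)/6)² = 1.000

Forward pass:
ES_Task 1 = 0; EF_Task 1 = 14
ES_Task 2 = 14; EF_Task 2 = 14+2 = 16
ES_Task 3 = 14; EF_Task 3 = 14+5 = 19
ES_Task 4 = 19; EF_Task 4 = 19+8 = 27
ES_Task 5 = 19; EF_Task 5 = 19+9 = 28
ES_Task 6 = 19; EF_Task 6 = 19+11 = 30
ES_Task 7 = max(EF_Task 2=16, EF_Task 4=27, EF_Task 5=28, EF_Task 6=30) = 30; EF_Task 7 = 30+11 = 41
Expected project duration μ = 41 weeks. Critical path: Task 1 → Task 3 → Task 6 → Task 7.

Variance along critical path = 0.111 + 1.778 + 1.778 + 1.000 = 4.667; σ = 2.160 weeks.
D = μ + z·σ = 41 + 2.326·2.160 = 46.0 weeks

46.0 weeks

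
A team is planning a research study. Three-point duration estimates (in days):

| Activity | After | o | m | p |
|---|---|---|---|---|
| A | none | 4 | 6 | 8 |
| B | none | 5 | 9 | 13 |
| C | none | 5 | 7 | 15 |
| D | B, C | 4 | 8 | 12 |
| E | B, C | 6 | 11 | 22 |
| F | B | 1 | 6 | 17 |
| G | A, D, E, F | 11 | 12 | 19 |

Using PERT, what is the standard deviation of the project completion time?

3.27 days

te_A = (4 + 4·6 + 8)/6 = 36/6 = 6; σ²_A = ((8−4)/6)² = 0.444
te_B = (5 + 4·9 + 13)/6 = 54/6 = 9; σ²_B = ((13−5)/6)² = 1.778
te_C = (5 + 4·7 + 15)/6 = 48/6 = 8; σ²_C = ((15−5)/6)² = 2.778
te_D = (4 + 4·8 + 12)/6 = 48/6 = 8; σ²_D = ((12−4)/6)² = 1.778
te_E = (6 + 4·11 + 22)/6 = 72/6 = 12; σ²_E = ((22−6)/6)² = 7.111
te_F = (1 + 4·6 + 17)/6 = 42/6 = 7; σ²_F = ((17−1)/6)² = 7.111
te_G = (11 + 4·12 + 19)/6 = 78/6 = 13; σ²_G = ((19−11)/6)² = 1.778

Forward pass:
ES_A = 0; EF_A = 6
ES_B = 0; EF_B = 9
ES_C = 0; EF_C = 8
ES_D = max(EF_B=9, EF_C=8) = 9; EF_D = 9+8 = 17
ES_E = max(EF_B=9, EF_C=8) = 9; EF_E = 9+12 = 21
ES_F = 9; EF_F = 9+7 = 16
ES_G = max(EF_A=6, EF_D=17, EF_E=21, EF_F=16) = 21; EF_G = 21+13 = 34
Expected project duration μ = 34 days. Critical path: B → E → G.

Variance along critical path = 1.778 + 7.111 + 1.778 = 10.667
σ = √10.667 = 3.266 days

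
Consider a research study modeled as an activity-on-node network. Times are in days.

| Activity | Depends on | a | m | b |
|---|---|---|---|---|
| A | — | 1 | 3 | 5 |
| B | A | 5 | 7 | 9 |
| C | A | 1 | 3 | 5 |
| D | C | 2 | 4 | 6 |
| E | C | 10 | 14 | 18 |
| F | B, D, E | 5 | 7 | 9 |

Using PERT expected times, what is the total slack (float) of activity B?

te_A = (1 + 4·3 + 5)/6 = 18/6 = 3
te_B = (5 + 4·7 + 9)/6 = 42/6 = 7
te_C = (1 + 4·3 + 5)/6 = 18/6 = 3
te_D = (2 + 4·4 + 6)/6 = 24/6 = 4
te_E = (10 + 4·14 + 18)/6 = 84/6 = 14
te_F = (5 + 4·7 + 9)/6 = 42/6 = 7

Forward pass:
ES_A = 0; EF_A = 3
ES_B = 3; EF_B = 3+7 = 10
ES_C = 3; EF_C = 3+3 = 6
ES_D = 6; EF_D = 6+4 = 10
ES_E = 6; EF_E = 6+14 = 20
ES_F = max(EF_B=10, EF_D=10, EF_E=20) = 20; EF_F = 20+7 = 27
Expected project duration μ = 27 days. Critical path: A → C → E → F.

Backward pass:
LF_F = 27; LS_F = 27−7 = 20
LF_E = LS_F = 20; LS_E = 20−14 = 6
LF_D = LS_F = 20; LS_D = 20−4 = 16
LF_C = min(LS_D=16, LS_E=6) = 6; LS_C = 6−3 = 3
LF_B = LS_F = 20; LS_B = 20−7 = 13
LF_A = min(LS_B=13, LS_C=3) = 3; LS_A = 3−3 = 0
Slack_B = LS_B − ES_B = 13 − 3 = 10

10 days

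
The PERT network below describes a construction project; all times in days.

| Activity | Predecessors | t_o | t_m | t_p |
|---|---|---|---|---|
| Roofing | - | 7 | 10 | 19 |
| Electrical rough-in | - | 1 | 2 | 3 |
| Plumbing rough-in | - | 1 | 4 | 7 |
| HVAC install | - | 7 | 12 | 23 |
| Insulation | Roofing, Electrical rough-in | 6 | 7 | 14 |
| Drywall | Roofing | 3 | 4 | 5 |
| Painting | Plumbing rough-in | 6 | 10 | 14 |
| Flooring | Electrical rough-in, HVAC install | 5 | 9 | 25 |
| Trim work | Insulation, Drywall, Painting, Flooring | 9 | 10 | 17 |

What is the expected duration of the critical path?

35 days

te_Roofing = (7 + 4·10 + 19)/6 = 66/6 = 11
te_Electrical rough-in = (1 + 4·2 + 3)/6 = 12/6 = 2
te_Plumbing rough-in = (1 + 4·4 + 7)/6 = 24/6 = 4
te_HVAC install = (7 + 4·12 + 23)/6 = 78/6 = 13
te_Insulation = (6 + 4·7 + 14)/6 = 48/6 = 8
te_Drywall = (3 + 4·4 + 5)/6 = 24/6 = 4
te_Painting = (6 + 4·10 + 14)/6 = 60/6 = 10
te_Flooring = (5 + 4·9 + 25)/6 = 66/6 = 11
te_Trim work = (9 + 4·10 + 17)/6 = 66/6 = 11

Forward pass:
ES_Roofing = 0; EF_Roofing = 11
ES_Electrical rough-in = 0; EF_Electrical rough-in = 2
ES_Plumbing rough-in = 0; EF_Plumbing rough-in = 4
ES_HVAC install = 0; EF_HVAC install = 13
ES_Insulation = max(EF_Roofing=11, EF_Electrical rough-in=2) = 11; EF_Insulation = 11+8 = 19
ES_Drywall = 11; EF_Drywall = 11+4 = 15
ES_Painting = 4; EF_Painting = 4+10 = 14
ES_Flooring = max(EF_Electrical rough-in=2, EF_HVAC install=13) = 13; EF_Flooring = 13+11 = 24
ES_Trim work = max(EF_Insulation=19, EF_Drywall=15, EF_Painting=14, EF_Flooring=24) = 24; EF_Trim work = 24+11 = 35
Expected project duration μ = 35 days. Critical path: HVAC install → Flooring → Trim work.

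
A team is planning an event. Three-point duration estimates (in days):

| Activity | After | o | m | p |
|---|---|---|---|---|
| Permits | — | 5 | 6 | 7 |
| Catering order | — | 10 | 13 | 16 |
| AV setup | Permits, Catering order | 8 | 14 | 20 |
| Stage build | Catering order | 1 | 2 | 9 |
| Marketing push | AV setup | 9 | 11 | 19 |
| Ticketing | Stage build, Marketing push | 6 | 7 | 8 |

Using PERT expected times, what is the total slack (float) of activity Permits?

7 days

te_Permits = (5 + 4·6 + 7)/6 = 36/6 = 6
te_Catering order = (10 + 4·13 + 16)/6 = 78/6 = 13
te_AV setup = (8 + 4·14 + 20)/6 = 84/6 = 14
te_Stage build = (1 + 4·2 + 9)/6 = 18/6 = 3
te_Marketing push = (9 + 4·11 + 19)/6 = 72/6 = 12
te_Ticketing = (6 + 4·7 + 8)/6 = 42/6 = 7

Forward pass:
ES_Permits = 0; EF_Permits = 6
ES_Catering order = 0; EF_Catering order = 13
ES_AV setup = max(EF_Permits=6, EF_Catering order=13) = 13; EF_AV setup = 13+14 = 27
ES_Stage build = 13; EF_Stage build = 13+3 = 16
ES_Marketing push = 27; EF_Marketing push = 27+12 = 39
ES_Ticketing = max(EF_Stage build=16, EF_Marketing push=39) = 39; EF_Ticketing = 39+7 = 46
Expected project duration μ = 46 days. Critical path: Catering order → AV setup → Marketing push → Ticketing.

Backward pass:
LF_Ticketing = 46; LS_Ticketing = 46−7 = 39
LF_Marketing push = LS_Ticketing = 39; LS_Marketing push = 39−12 = 27
LF_Stage build = LS_Ticketing = 39; LS_Stage build = 39−3 = 36
LF_AV setup = LS_Marketing push = 27; LS_AV setup = 27−14 = 13
LF_Catering order = min(LS_AV setup=13, LS_Stage build=36) = 13; LS_Catering order = 13−13 = 0
LF_Permits = LS_AV setup = 13; LS_Permits = 13−6 = 7
Slack_Permits = LS_Permits − ES_Permits = 7 − 0 = 7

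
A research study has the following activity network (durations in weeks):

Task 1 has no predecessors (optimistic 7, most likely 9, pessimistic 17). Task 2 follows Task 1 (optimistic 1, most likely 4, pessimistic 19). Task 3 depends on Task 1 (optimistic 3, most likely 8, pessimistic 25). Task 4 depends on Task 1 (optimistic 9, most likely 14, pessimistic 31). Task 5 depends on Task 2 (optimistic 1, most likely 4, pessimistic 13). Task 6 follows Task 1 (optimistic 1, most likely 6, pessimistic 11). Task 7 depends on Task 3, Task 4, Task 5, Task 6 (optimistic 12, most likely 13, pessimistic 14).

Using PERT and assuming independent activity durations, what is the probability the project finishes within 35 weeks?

te_Task 1 = (7 + 4·9 + 17)/6 = 60/6 = 10; σ²_Task 1 = ((17−7)/6)² = 2.778
te_Task 2 = (1 + 4·4 + 19)/6 = 36/6 = 6; σ²_Task 2 = ((19−1)/6)² = 9.000
te_Task 3 = (3 + 4·8 + 25)/6 = 60/6 = 10; σ²_Task 3 = ((25−3)/6)² = 13.444
te_Task 4 = (9 + 4·14 + 31)/6 = 96/6 = 16; σ²_Task 4 = ((31−9)/6)² = 13.444
te_Task 5 = (1 + 4·4 + 13)/6 = 30/6 = 5; σ²_Task 5 = ((13−1)/6)² = 4.000
te_Task 6 = (1 + 4·6 + 11)/6 = 36/6 = 6; σ²_Task 6 = ((11−1)/6)² = 2.778
te_Task 7 = (12 + 4·13 + 14)/6 = 78/6 = 13; σ²_Task 7 = ((14−12)/6)² = 0.111

Forward pass:
ES_Task 1 = 0; EF_Task 1 = 10
ES_Task 2 = 10; EF_Task 2 = 10+6 = 16
ES_Task 3 = 10; EF_Task 3 = 10+10 = 20
ES_Task 4 = 10; EF_Task 4 = 10+16 = 26
ES_Task 5 = 16; EF_Task 5 = 16+5 = 21
ES_Task 6 = 10; EF_Task 6 = 10+6 = 16
ES_Task 7 = max(EF_Task 3=20, EF_Task 4=26, EF_Task 5=21, EF_Task 6=16) = 26; EF_Task 7 = 26+13 = 39
Expected project duration μ = 39 weeks. Critical path: Task 1 → Task 4 → Task 7.

Variance along critical path = 2.778 + 13.444 + 0.111 = 16.333; σ = √16.333 = 4.041 weeks.
Z = (35 − 39) / 4.041 = -0.990
P(T ≤ 35) = Φ(-0.990) ≈ 0.161

0.161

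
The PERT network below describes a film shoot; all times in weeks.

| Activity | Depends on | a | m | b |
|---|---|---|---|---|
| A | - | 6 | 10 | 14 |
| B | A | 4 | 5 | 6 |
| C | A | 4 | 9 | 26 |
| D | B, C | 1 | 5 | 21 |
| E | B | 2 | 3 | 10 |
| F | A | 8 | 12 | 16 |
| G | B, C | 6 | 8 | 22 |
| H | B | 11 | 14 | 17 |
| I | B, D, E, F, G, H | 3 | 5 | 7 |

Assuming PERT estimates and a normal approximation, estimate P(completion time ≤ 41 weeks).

te_A = (6 + 4·10 + 14)/6 = 60/6 = 10; σ²_A = ((14−6)/6)² = 1.778
te_B = (4 + 4·5 + 6)/6 = 30/6 = 5; σ²_B = ((6−4)/6)² = 0.111
te_C = (4 + 4·9 + 26)/6 = 66/6 = 11; σ²_C = ((26−4)/6)² = 13.444
te_D = (1 + 4·5 + 21)/6 = 42/6 = 7; σ²_D = ((21−1)/6)² = 11.111
te_E = (2 + 4·3 + 10)/6 = 24/6 = 4; σ²_E = ((10−2)/6)² = 1.778
te_F = (8 + 4·12 + 16)/6 = 72/6 = 12; σ²_F = ((16−8)/6)² = 1.778
te_G = (6 + 4·8 + 22)/6 = 60/6 = 10; σ²_G = ((22−6)/6)² = 7.111
te_H = (11 + 4·14 + 17)/6 = 84/6 = 14; σ²_H = ((17−11)/6)² = 1.000
te_I = (3 + 4·5 + 7)/6 = 30/6 = 5; σ²_I = ((7−3)/6)² = 0.444

Forward pass:
ES_A = 0; EF_A = 10
ES_B = 10; EF_B = 10+5 = 15
ES_C = 10; EF_C = 10+11 = 21
ES_D = max(EF_B=15, EF_C=21) = 21; EF_D = 21+7 = 28
ES_E = 15; EF_E = 15+4 = 19
ES_F = 10; EF_F = 10+12 = 22
ES_G = max(EF_B=15, EF_C=21) = 21; EF_G = 21+10 = 31
ES_H = 15; EF_H = 15+14 = 29
ES_I = max(EF_B=15, EF_D=28, EF_E=19, EF_F=22, EF_G=31, EF_H=29) = 31; EF_I = 31+5 = 36
Expected project duration μ = 36 weeks. Critical path: A → C → G → I.

Variance along critical path = 1.778 + 13.444 + 7.111 + 0.444 = 22.778; σ = √22.778 = 4.773 weeks.
Z = (41 − 36) / 4.773 = 1.048
P(T ≤ 41) = Φ(1.048) ≈ 0.853

0.853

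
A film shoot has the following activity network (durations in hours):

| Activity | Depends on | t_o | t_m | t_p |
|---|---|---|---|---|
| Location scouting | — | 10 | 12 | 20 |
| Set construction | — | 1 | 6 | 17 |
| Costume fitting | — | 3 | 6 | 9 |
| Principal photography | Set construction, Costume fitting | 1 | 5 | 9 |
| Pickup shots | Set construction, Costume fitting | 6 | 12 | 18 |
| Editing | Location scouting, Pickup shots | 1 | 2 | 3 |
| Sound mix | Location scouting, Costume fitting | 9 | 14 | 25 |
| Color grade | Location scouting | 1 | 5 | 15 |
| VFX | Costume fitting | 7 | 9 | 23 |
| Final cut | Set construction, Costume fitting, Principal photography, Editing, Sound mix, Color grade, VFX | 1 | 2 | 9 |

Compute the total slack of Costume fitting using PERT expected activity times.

te_Location scouting = (10 + 4·12 + 20)/6 = 78/6 = 13
te_Set construction = (1 + 4·6 + 17)/6 = 42/6 = 7
te_Costume fitting = (3 + 4·6 + 9)/6 = 36/6 = 6
te_Principal photography = (1 + 4·5 + 9)/6 = 30/6 = 5
te_Pickup shots = (6 + 4·12 + 18)/6 = 72/6 = 12
te_Editing = (1 + 4·2 + 3)/6 = 12/6 = 2
te_Sound mix = (9 + 4·14 + 25)/6 = 90/6 = 15
te_Color grade = (1 + 4·5 + 15)/6 = 36/6 = 6
te_VFX = (7 + 4·9 + 23)/6 = 66/6 = 11
te_Final cut = (1 + 4·2 + 9)/6 = 18/6 = 3

Forward pass:
ES_Location scouting = 0; EF_Location scouting = 13
ES_Set construction = 0; EF_Set construction = 7
ES_Costume fitting = 0; EF_Costume fitting = 6
ES_Principal photography = max(EF_Set construction=7, EF_Costume fitting=6) = 7; EF_Principal photography = 7+5 = 12
ES_Pickup shots = max(EF_Set construction=7, EF_Costume fitting=6) = 7; EF_Pickup shots = 7+12 = 19
ES_Editing = max(EF_Location scouting=13, EF_Pickup shots=19) = 19; EF_Editing = 19+2 = 21
ES_Sound mix = max(EF_Location scouting=13, EF_Costume fitting=6) = 13; EF_Sound mix = 13+15 = 28
ES_Color grade = 13; EF_Color grade = 13+6 = 19
ES_VFX = 6; EF_VFX = 6+11 = 17
ES_Final cut = max(EF_Set construction=7, EF_Costume fitting=6, EF_Principal photography=12, EF_Editing=21, EF_Sound mix=28, EF_Color grade=19, EF_VFX=17) = 28; EF_Final cut = 28+3 = 31
Expected project duration μ = 31 hours. Critical path: Location scouting → Sound mix → Final cut.

Backward pass:
LF_Final cut = 31; LS_Final cut = 31−3 = 28
LF_VFX = LS_Final cut = 28; LS_VFX = 28−11 = 17
LF_Color grade = LS_Final cut = 28; LS_Color grade = 28−6 = 22
LF_Sound mix = LS_Final cut = 28; LS_Sound mix = 28−15 = 13
LF_Editing = LS_Final cut = 28; LS_Editing = 28−2 = 26
LF_Pickup shots = LS_Editing = 26; LS_Pickup shots = 26−12 = 14
LF_Principal photography = LS_Final cut = 28; LS_Principal photography = 28−5 = 23
LF_Costume fitting = min(LS_Principal photography=23, LS_Pickup shots=14, LS_Sound mix=13, LS_VFX=17, LS_Final cut=28) = 13; LS_Costume fitting = 13−6 = 7
LF_Set construction = min(LS_Principal photography=23, LS_Pickup shots=14, LS_Final cut=28) = 14; LS_Set construction = 14−7 = 7
LF_Location scouting = min(LS_Editing=26, LS_Sound mix=13, LS_Color grade=22) = 13; LS_Location scouting = 13−13 = 0
Slack_Costume fitting = LS_Costume fitting − ES_Costume fitting = 7 − 0 = 7

7 hours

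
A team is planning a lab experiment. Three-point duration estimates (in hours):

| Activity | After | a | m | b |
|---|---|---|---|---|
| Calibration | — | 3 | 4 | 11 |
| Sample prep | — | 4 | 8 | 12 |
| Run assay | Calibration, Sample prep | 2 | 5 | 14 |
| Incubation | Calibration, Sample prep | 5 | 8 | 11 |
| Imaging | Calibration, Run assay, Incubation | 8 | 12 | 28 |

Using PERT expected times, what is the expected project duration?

te_Calibration = (3 + 4·4 + 11)/6 = 30/6 = 5
te_Sample prep = (4 + 4·8 + 12)/6 = 48/6 = 8
te_Run assay = (2 + 4·5 + 14)/6 = 36/6 = 6
te_Incubation = (5 + 4·8 + 11)/6 = 48/6 = 8
te_Imaging = (8 + 4·12 + 28)/6 = 84/6 = 14

Forward pass:
ES_Calibration = 0; EF_Calibration = 5
ES_Sample prep = 0; EF_Sample prep = 8
ES_Run assay = max(EF_Calibration=5, EF_Sample prep=8) = 8; EF_Run assay = 8+6 = 14
ES_Incubation = max(EF_Calibration=5, EF_Sample prep=8) = 8; EF_Incubation = 8+8 = 16
ES_Imaging = max(EF_Calibration=5, EF_Run assay=14, EF_Incubation=16) = 16; EF_Imaging = 16+14 = 30
Expected project duration μ = 30 hours. Critical path: Sample prep → Incubation → Imaging.

30 hours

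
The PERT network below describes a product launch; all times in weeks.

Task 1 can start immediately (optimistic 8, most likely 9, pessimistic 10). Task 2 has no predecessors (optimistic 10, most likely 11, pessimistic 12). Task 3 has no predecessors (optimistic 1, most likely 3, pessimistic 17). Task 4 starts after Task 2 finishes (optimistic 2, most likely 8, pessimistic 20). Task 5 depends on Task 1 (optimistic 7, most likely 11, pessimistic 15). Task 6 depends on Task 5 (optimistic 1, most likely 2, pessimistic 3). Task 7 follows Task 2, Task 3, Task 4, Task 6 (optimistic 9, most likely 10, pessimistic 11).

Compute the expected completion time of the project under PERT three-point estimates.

32 weeks

te_Task 1 = (8 + 4·9 + 10)/6 = 54/6 = 9
te_Task 2 = (10 + 4·11 + 12)/6 = 66/6 = 11
te_Task 3 = (1 + 4·3 + 17)/6 = 30/6 = 5
te_Task 4 = (2 + 4·8 + 20)/6 = 54/6 = 9
te_Task 5 = (7 + 4·11 + 15)/6 = 66/6 = 11
te_Task 6 = (1 + 4·2 + 3)/6 = 12/6 = 2
te_Task 7 = (9 + 4·10 + 11)/6 = 60/6 = 10

Forward pass:
ES_Task 1 = 0; EF_Task 1 = 9
ES_Task 2 = 0; EF_Task 2 = 11
ES_Task 3 = 0; EF_Task 3 = 5
ES_Task 4 = 11; EF_Task 4 = 11+9 = 20
ES_Task 5 = 9; EF_Task 5 = 9+11 = 20
ES_Task 6 = 20; EF_Task 6 = 20+2 = 22
ES_Task 7 = max(EF_Task 2=11, EF_Task 3=5, EF_Task 4=20, EF_Task 6=22) = 22; EF_Task 7 = 22+10 = 32
Expected project duration μ = 32 weeks. Critical path: Task 1 → Task 5 → Task 6 → Task 7.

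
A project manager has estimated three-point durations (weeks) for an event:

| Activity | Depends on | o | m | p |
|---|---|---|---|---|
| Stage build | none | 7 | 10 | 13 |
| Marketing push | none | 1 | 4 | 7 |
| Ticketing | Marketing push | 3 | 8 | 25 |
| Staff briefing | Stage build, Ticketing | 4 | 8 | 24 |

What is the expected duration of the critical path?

te_Stage build = (7 + 4·10 + 13)/6 = 60/6 = 10
te_Marketing push = (1 + 4·4 + 7)/6 = 24/6 = 4
te_Ticketing = (3 + 4·8 + 25)/6 = 60/6 = 10
te_Staff briefing = (4 + 4·8 + 24)/6 = 60/6 = 10

Forward pass:
ES_Stage build = 0; EF_Stage build = 10
ES_Marketing push = 0; EF_Marketing push = 4
ES_Ticketing = 4; EF_Ticketing = 4+10 = 14
ES_Staff briefing = max(EF_Stage build=10, EF_Ticketing=14) = 14; EF_Staff briefing = 14+10 = 24
Expected project duration μ = 24 weeks. Critical path: Marketing push → Ticketing → Staff briefing.

24 weeks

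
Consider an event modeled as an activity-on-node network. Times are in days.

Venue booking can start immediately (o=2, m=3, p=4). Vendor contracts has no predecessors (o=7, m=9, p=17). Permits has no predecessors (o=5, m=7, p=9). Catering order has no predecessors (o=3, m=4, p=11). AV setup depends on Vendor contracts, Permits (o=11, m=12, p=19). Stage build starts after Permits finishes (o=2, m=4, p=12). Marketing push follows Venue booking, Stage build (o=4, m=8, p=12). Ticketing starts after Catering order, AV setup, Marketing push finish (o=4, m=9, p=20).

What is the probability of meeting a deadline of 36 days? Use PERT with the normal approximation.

0.810

te_Venue booking = (2 + 4·3 + 4)/6 = 18/6 = 3; σ²_Venue booking = ((4−2)/6)² = 0.111
te_Vendor contracts = (7 + 4·9 + 17)/6 = 60/6 = 10; σ²_Vendor contracts = ((17−7)/6)² = 2.778
te_Permits = (5 + 4·7 + 9)/6 = 42/6 = 7; σ²_Permits = ((9−5)/6)² = 0.444
te_Catering order = (3 + 4·4 + 11)/6 = 30/6 = 5; σ²_Catering order = ((11−3)/6)² = 1.778
te_AV setup = (11 + 4·12 + 19)/6 = 78/6 = 13; σ²_AV setup = ((19−11)/6)² = 1.778
te_Stage build = (2 + 4·4 + 12)/6 = 30/6 = 5; σ²_Stage build = ((12−2)/6)² = 2.778
te_Marketing push = (4 + 4·8 + 12)/6 = 48/6 = 8; σ²_Marketing push = ((12−4)/6)² = 1.778
te_Ticketing = (4 + 4·9 + 20)/6 = 60/6 = 10; σ²_Ticketing = ((20−4)/6)² = 7.111

Forward pass:
ES_Venue booking = 0; EF_Venue booking = 3
ES_Vendor contracts = 0; EF_Vendor contracts = 10
ES_Permits = 0; EF_Permits = 7
ES_Catering order = 0; EF_Catering order = 5
ES_AV setup = max(EF_Vendor contracts=10, EF_Permits=7) = 10; EF_AV setup = 10+13 = 23
ES_Stage build = 7; EF_Stage build = 7+5 = 12
ES_Marketing push = max(EF_Venue booking=3, EF_Stage build=12) = 12; EF_Marketing push = 12+8 = 20
ES_Ticketing = max(EF_Catering order=5, EF_AV setup=23, EF_Marketing push=20) = 23; EF_Ticketing = 23+10 = 33
Expected project duration μ = 33 days. Critical path: Vendor contracts → AV setup → Ticketing.

Variance along critical path = 2.778 + 1.778 + 7.111 = 11.667; σ = √11.667 = 3.416 days.
Z = (36 − 33) / 3.416 = 0.878
P(T ≤ 36) = Φ(0.878) ≈ 0.810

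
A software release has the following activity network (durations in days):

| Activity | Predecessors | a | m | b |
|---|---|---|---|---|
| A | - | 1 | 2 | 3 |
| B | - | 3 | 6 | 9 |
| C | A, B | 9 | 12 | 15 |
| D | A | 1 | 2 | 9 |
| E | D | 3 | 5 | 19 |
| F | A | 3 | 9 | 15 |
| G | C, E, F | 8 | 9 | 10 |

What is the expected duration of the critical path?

te_A = (1 + 4·2 + 3)/6 = 12/6 = 2
te_B = (3 + 4·6 + 9)/6 = 36/6 = 6
te_C = (9 + 4·12 + 15)/6 = 72/6 = 12
te_D = (1 + 4·2 + 9)/6 = 18/6 = 3
te_E = (3 + 4·5 + 19)/6 = 42/6 = 7
te_F = (3 + 4·9 + 15)/6 = 54/6 = 9
te_G = (8 + 4·9 + 10)/6 = 54/6 = 9

Forward pass:
ES_A = 0; EF_A = 2
ES_B = 0; EF_B = 6
ES_C = max(EF_A=2, EF_B=6) = 6; EF_C = 6+12 = 18
ES_D = 2; EF_D = 2+3 = 5
ES_E = 5; EF_E = 5+7 = 12
ES_F = 2; EF_F = 2+9 = 11
ES_G = max(EF_C=18, EF_E=12, EF_F=11) = 18; EF_G = 18+9 = 27
Expected project duration μ = 27 days. Critical path: B → C → G.

27 days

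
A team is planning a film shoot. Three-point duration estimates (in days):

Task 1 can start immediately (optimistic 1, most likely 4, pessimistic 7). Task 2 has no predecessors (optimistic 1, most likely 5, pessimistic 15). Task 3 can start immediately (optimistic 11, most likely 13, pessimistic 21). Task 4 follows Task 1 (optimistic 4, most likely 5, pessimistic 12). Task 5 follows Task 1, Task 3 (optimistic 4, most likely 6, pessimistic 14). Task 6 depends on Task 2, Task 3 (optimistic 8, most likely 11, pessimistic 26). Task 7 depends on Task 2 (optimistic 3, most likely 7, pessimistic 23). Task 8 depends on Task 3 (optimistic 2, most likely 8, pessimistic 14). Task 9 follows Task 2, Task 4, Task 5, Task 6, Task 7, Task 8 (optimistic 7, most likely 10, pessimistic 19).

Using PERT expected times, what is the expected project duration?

te_Task 1 = (1 + 4·4 + 7)/6 = 24/6 = 4
te_Task 2 = (1 + 4·5 + 15)/6 = 36/6 = 6
te_Task 3 = (11 + 4·13 + 21)/6 = 84/6 = 14
te_Task 4 = (4 + 4·5 + 12)/6 = 36/6 = 6
te_Task 5 = (4 + 4·6 + 14)/6 = 42/6 = 7
te_Task 6 = (8 + 4·11 + 26)/6 = 78/6 = 13
te_Task 7 = (3 + 4·7 + 23)/6 = 54/6 = 9
te_Task 8 = (2 + 4·8 + 14)/6 = 48/6 = 8
te_Task 9 = (7 + 4·10 + 19)/6 = 66/6 = 11

Forward pass:
ES_Task 1 = 0; EF_Task 1 = 4
ES_Task 2 = 0; EF_Task 2 = 6
ES_Task 3 = 0; EF_Task 3 = 14
ES_Task 4 = 4; EF_Task 4 = 4+6 = 10
ES_Task 5 = max(EF_Task 1=4, EF_Task 3=14) = 14; EF_Task 5 = 14+7 = 21
ES_Task 6 = max(EF_Task 2=6, EF_Task 3=14) = 14; EF_Task 6 = 14+13 = 27
ES_Task 7 = 6; EF_Task 7 = 6+9 = 15
ES_Task 8 = 14; EF_Task 8 = 14+8 = 22
ES_Task 9 = max(EF_Task 2=6, EF_Task 4=10, EF_Task 5=21, EF_Task 6=27, EF_Task 7=15, EF_Task 8=22) = 27; EF_Task 9 = 27+11 = 38
Expected project duration μ = 38 days. Critical path: Task 3 → Task 6 → Task 9.

38 days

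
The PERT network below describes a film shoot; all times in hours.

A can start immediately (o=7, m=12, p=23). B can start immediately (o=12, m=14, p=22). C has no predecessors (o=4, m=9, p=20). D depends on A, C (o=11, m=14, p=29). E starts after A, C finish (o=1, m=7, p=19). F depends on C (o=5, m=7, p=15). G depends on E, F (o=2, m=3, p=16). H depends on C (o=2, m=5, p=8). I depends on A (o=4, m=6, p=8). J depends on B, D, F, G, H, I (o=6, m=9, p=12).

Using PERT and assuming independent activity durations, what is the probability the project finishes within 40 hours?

te_A = (7 + 4·12 + 23)/6 = 78/6 = 13; σ²_A = ((23−7)/6)² = 7.111
te_B = (12 + 4·14 + 22)/6 = 90/6 = 15; σ²_B = ((22−12)/6)² = 2.778
te_C = (4 + 4·9 + 20)/6 = 60/6 = 10; σ²_C = ((20−4)/6)² = 7.111
te_D = (11 + 4·14 + 29)/6 = 96/6 = 16; σ²_D = ((29−11)/6)² = 9.000
te_E = (1 + 4·7 + 19)/6 = 48/6 = 8; σ²_E = ((19−1)/6)² = 9.000
te_F = (5 + 4·7 + 15)/6 = 48/6 = 8; σ²_F = ((15−5)/6)² = 2.778
te_G = (2 + 4·3 + 16)/6 = 30/6 = 5; σ²_G = ((16−2)/6)² = 5.444
te_H = (2 + 4·5 + 8)/6 = 30/6 = 5; σ²_H = ((8−2)/6)² = 1.000
te_I = (4 + 4·6 + 8)/6 = 36/6 = 6; σ²_I = ((8−4)/6)² = 0.444
te_J = (6 + 4·9 + 12)/6 = 54/6 = 9; σ²_J = ((12−6)/6)² = 1.000

Forward pass:
ES_A = 0; EF_A = 13
ES_B = 0; EF_B = 15
ES_C = 0; EF_C = 10
ES_D = max(EF_A=13, EF_C=10) = 13; EF_D = 13+16 = 29
ES_E = max(EF_A=13, EF_C=10) = 13; EF_E = 13+8 = 21
ES_F = 10; EF_F = 10+8 = 18
ES_G = max(EF_E=21, EF_F=18) = 21; EF_G = 21+5 = 26
ES_H = 10; EF_H = 10+5 = 15
ES_I = 13; EF_I = 13+6 = 19
ES_J = max(EF_B=15, EF_D=29, EF_F=18, EF_G=26, EF_H=15, EF_I=19) = 29; EF_J = 29+9 = 38
Expected project duration μ = 38 hours. Critical path: A → D → J.

Variance along critical path = 7.111 + 9.000 + 1.000 = 17.111; σ = √17.111 = 4.137 hours.
Z = (40 − 38) / 4.137 = 0.483
P(T ≤ 40) = Φ(0.483) ≈ 0.686

0.686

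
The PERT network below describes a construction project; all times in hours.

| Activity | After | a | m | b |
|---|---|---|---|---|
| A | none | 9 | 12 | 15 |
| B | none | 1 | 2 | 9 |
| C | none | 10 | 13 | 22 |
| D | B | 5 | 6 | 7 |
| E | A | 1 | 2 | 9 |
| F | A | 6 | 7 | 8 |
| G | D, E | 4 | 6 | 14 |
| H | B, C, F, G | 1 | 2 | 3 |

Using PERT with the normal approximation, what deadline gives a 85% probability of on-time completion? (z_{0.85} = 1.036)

26.5 hours

te_A = (9 + 4·12 + 15)/6 = 72/6 = 12; σ²_A = ((15−9)/6)² = 1.000
te_B = (1 + 4·2 + 9)/6 = 18/6 = 3; σ²_B = ((9−1)/6)² = 1.778
te_C = (10 + 4·13 + 22)/6 = 84/6 = 14; σ²_C = ((22−10)/6)² = 4.000
te_D = (5 + 4·6 + 7)/6 = 36/6 = 6; σ²_D = ((7−5)/6)² = 0.111
te_E = (1 + 4·2 + 9)/6 = 18/6 = 3; σ²_E = ((9−1)/6)² = 1.778
te_F = (6 + 4·7 + 8)/6 = 42/6 = 7; σ²_F = ((8−6)/6)² = 0.111
te_G = (4 + 4·6 + 14)/6 = 42/6 = 7; σ²_G = ((14−4)/6)² = 2.778
te_H = (1 + 4·2 + 3)/6 = 12/6 = 2; σ²_H = ((3−1)/6)² = 0.111

Forward pass:
ES_A = 0; EF_A = 12
ES_B = 0; EF_B = 3
ES_C = 0; EF_C = 14
ES_D = 3; EF_D = 3+6 = 9
ES_E = 12; EF_E = 12+3 = 15
ES_F = 12; EF_F = 12+7 = 19
ES_G = max(EF_D=9, EF_E=15) = 15; EF_G = 15+7 = 22
ES_H = max(EF_B=3, EF_C=14, EF_F=19, EF_G=22) = 22; EF_H = 22+2 = 24
Expected project duration μ = 24 hours. Critical path: A → E → G → H.

Variance along critical path = 1.000 + 1.778 + 2.778 + 0.111 = 5.667; σ = 2.380 hours.
D = μ + z·σ = 24 + 1.036·2.380 = 26.5 hours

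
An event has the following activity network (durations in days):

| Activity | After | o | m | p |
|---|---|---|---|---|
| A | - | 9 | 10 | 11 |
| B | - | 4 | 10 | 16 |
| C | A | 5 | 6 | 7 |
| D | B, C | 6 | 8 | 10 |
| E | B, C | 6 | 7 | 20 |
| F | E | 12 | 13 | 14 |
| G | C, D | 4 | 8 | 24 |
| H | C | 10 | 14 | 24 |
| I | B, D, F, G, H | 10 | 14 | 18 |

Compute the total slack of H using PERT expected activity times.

te_A = (9 + 4·10 + 11)/6 = 60/6 = 10
te_B = (4 + 4·10 + 16)/6 = 60/6 = 10
te_C = (5 + 4·6 + 7)/6 = 36/6 = 6
te_D = (6 + 4·8 + 10)/6 = 48/6 = 8
te_E = (6 + 4·7 + 20)/6 = 54/6 = 9
te_F = (12 + 4·13 + 14)/6 = 78/6 = 13
te_G = (4 + 4·8 + 24)/6 = 60/6 = 10
te_H = (10 + 4·14 + 24)/6 = 90/6 = 15
te_I = (10 + 4·14 + 18)/6 = 84/6 = 14

Forward pass:
ES_A = 0; EF_A = 10
ES_B = 0; EF_B = 10
ES_C = 10; EF_C = 10+6 = 16
ES_D = max(EF_B=10, EF_C=16) = 16; EF_D = 16+8 = 24
ES_E = max(EF_B=10, EF_C=16) = 16; EF_E = 16+9 = 25
ES_F = 25; EF_F = 25+13 = 38
ES_G = max(EF_C=16, EF_D=24) = 24; EF_G = 24+10 = 34
ES_H = 16; EF_H = 16+15 = 31
ES_I = max(EF_B=10, EF_D=24, EF_F=38, EF_G=34, EF_H=31) = 38; EF_I = 38+14 = 52
Expected project duration μ = 52 days. Critical path: A → C → E → F → I.

Backward pass:
LF_I = 52; LS_I = 52−14 = 38
LF_H = LS_I = 38; LS_H = 38−15 = 23
LF_G = LS_I = 38; LS_G = 38−10 = 28
LF_F = LS_I = 38; LS_F = 38−13 = 25
LF_E = LS_F = 25; LS_E = 25−9 = 16
LF_D = min(LS_G=28, LS_I=38) = 28; LS_D = 28−8 = 20
LF_C = min(LS_D=20, LS_E=16, LS_G=28, LS_H=23) = 16; LS_C = 16−6 = 10
LF_B = min(LS_D=20, LS_E=16, LS_I=38) = 16; LS_B = 16−10 = 6
LF_A = LS_C = 10; LS_A = 10−10 = 0
Slack_H = LS_H − ES_H = 23 − 16 = 7

7 days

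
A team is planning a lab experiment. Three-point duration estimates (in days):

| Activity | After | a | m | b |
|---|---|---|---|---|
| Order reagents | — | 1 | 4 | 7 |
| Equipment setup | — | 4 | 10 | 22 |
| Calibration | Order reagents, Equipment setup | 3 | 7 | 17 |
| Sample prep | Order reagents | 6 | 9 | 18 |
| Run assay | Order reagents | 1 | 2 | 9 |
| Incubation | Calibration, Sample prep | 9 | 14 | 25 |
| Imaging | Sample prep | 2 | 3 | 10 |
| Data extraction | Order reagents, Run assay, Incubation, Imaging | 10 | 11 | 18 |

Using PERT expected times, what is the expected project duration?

46 days

te_Order reagents = (1 + 4·4 + 7)/6 = 24/6 = 4
te_Equipment setup = (4 + 4·10 + 22)/6 = 66/6 = 11
te_Calibration = (3 + 4·7 + 17)/6 = 48/6 = 8
te_Sample prep = (6 + 4·9 + 18)/6 = 60/6 = 10
te_Run assay = (1 + 4·2 + 9)/6 = 18/6 = 3
te_Incubation = (9 + 4·14 + 25)/6 = 90/6 = 15
te_Imaging = (2 + 4·3 + 10)/6 = 24/6 = 4
te_Data extraction = (10 + 4·11 + 18)/6 = 72/6 = 12

Forward pass:
ES_Order reagents = 0; EF_Order reagents = 4
ES_Equipment setup = 0; EF_Equipment setup = 11
ES_Calibration = max(EF_Order reagents=4, EF_Equipment setup=11) = 11; EF_Calibration = 11+8 = 19
ES_Sample prep = 4; EF_Sample prep = 4+10 = 14
ES_Run assay = 4; EF_Run assay = 4+3 = 7
ES_Incubation = max(EF_Calibration=19, EF_Sample prep=14) = 19; EF_Incubation = 19+15 = 34
ES_Imaging = 14; EF_Imaging = 14+4 = 18
ES_Data extraction = max(EF_Order reagents=4, EF_Run assay=7, EF_Incubation=34, EF_Imaging=18) = 34; EF_Data extraction = 34+12 = 46
Expected project duration μ = 46 days. Critical path: Equipment setup → Calibration → Incubation → Data extraction.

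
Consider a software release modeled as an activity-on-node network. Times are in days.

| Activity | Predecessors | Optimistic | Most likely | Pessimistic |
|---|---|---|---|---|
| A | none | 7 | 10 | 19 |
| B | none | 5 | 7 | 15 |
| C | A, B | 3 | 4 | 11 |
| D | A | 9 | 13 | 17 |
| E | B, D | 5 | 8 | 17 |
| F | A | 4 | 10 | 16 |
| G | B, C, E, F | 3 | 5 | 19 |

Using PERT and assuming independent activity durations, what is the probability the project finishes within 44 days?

te_A = (7 + 4·10 + 19)/6 = 66/6 = 11; σ²_A = ((19−7)/6)² = 4.000
te_B = (5 + 4·7 + 15)/6 = 48/6 = 8; σ²_B = ((15−5)/6)² = 2.778
te_C = (3 + 4·4 + 11)/6 = 30/6 = 5; σ²_C = ((11−3)/6)² = 1.778
te_D = (9 + 4·13 + 17)/6 = 78/6 = 13; σ²_D = ((17−9)/6)² = 1.778
te_E = (5 + 4·8 + 17)/6 = 54/6 = 9; σ²_E = ((17−5)/6)² = 4.000
te_F = (4 + 4·10 + 16)/6 = 60/6 = 10; σ²_F = ((16−4)/6)² = 4.000
te_G = (3 + 4·5 + 19)/6 = 42/6 = 7; σ²_G = ((19−3)/6)² = 7.111

Forward pass:
ES_A = 0; EF_A = 11
ES_B = 0; EF_B = 8
ES_C = max(EF_A=11, EF_B=8) = 11; EF_C = 11+5 = 16
ES_D = 11; EF_D = 11+13 = 24
ES_E = max(EF_B=8, EF_D=24) = 24; EF_E = 24+9 = 33
ES_F = 11; EF_F = 11+10 = 21
ES_G = max(EF_B=8, EF_C=16, EF_E=33, EF_F=21) = 33; EF_G = 33+7 = 40
Expected project duration μ = 40 days. Critical path: A → D → E → G.

Variance along critical path = 4.000 + 1.778 + 4.000 + 7.111 = 16.889; σ = √16.889 = 4.110 days.
Z = (44 − 40) / 4.110 = 0.973
P(T ≤ 44) = Φ(0.973) ≈ 0.835

0.835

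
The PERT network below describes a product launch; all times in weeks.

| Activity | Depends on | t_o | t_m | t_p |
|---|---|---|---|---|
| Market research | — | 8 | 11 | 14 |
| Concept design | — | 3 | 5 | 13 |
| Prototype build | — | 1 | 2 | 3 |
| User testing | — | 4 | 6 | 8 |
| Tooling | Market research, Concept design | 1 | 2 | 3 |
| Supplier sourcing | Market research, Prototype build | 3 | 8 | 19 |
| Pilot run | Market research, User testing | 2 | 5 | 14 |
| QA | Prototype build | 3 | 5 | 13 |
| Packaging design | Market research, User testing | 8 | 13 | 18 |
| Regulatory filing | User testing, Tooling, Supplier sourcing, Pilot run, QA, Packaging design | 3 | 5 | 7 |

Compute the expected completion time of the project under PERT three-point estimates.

te_Market research = (8 + 4·11 + 14)/6 = 66/6 = 11
te_Concept design = (3 + 4·5 + 13)/6 = 36/6 = 6
te_Prototype build = (1 + 4·2 + 3)/6 = 12/6 = 2
te_User testing = (4 + 4·6 + 8)/6 = 36/6 = 6
te_Tooling = (1 + 4·2 + 3)/6 = 12/6 = 2
te_Supplier sourcing = (3 + 4·8 + 19)/6 = 54/6 = 9
te_Pilot run = (2 + 4·5 + 14)/6 = 36/6 = 6
te_QA = (3 + 4·5 + 13)/6 = 36/6 = 6
te_Packaging design = (8 + 4·13 + 18)/6 = 78/6 = 13
te_Regulatory filing = (3 + 4·5 + 7)/6 = 30/6 = 5

Forward pass:
ES_Market research = 0; EF_Market research = 11
ES_Concept design = 0; EF_Concept design = 6
ES_Prototype build = 0; EF_Prototype build = 2
ES_User testing = 0; EF_User testing = 6
ES_Tooling = max(EF_Market research=11, EF_Concept design=6) = 11; EF_Tooling = 11+2 = 13
ES_Supplier sourcing = max(EF_Market research=11, EF_Prototype build=2) = 11; EF_Supplier sourcing = 11+9 = 20
ES_Pilot run = max(EF_Market research=11, EF_User testing=6) = 11; EF_Pilot run = 11+6 = 17
ES_QA = 2; EF_QA = 2+6 = 8
ES_Packaging design = max(EF_Market research=11, EF_User testing=6) = 11; EF_Packaging design = 11+13 = 24
ES_Regulatory filing = max(EF_User testing=6, EF_Tooling=13, EF_Supplier sourcing=20, EF_Pilot run=17, EF_QA=8, EF_Packaging design=24) = 24; EF_Regulatory filing = 24+5 = 29
Expected project duration μ = 29 weeks. Critical path: Market research → Packaging design → Regulatory filing.

29 weeks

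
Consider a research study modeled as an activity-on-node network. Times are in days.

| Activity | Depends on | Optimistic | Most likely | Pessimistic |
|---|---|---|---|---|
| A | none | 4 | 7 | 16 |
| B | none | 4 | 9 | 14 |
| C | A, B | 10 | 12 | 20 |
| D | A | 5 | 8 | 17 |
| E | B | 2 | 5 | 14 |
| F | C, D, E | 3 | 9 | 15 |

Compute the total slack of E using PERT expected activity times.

te_A = (4 + 4·7 + 16)/6 = 48/6 = 8
te_B = (4 + 4·9 + 14)/6 = 54/6 = 9
te_C = (10 + 4·12 + 20)/6 = 78/6 = 13
te_D = (5 + 4·8 + 17)/6 = 54/6 = 9
te_E = (2 + 4·5 + 14)/6 = 36/6 = 6
te_F = (3 + 4·9 + 15)/6 = 54/6 = 9

Forward pass:
ES_A = 0; EF_A = 8
ES_B = 0; EF_B = 9
ES_C = max(EF_A=8, EF_B=9) = 9; EF_C = 9+13 = 22
ES_D = 8; EF_D = 8+9 = 17
ES_E = 9; EF_E = 9+6 = 15
ES_F = max(EF_C=22, EF_D=17, EF_E=15) = 22; EF_F = 22+9 = 31
Expected project duration μ = 31 days. Critical path: B → C → F.

Backward pass:
LF_F = 31; LS_F = 31−9 = 22
LF_E = LS_F = 22; LS_E = 22−6 = 16
LF_D = LS_F = 22; LS_D = 22−9 = 13
LF_C = LS_F = 22; LS_C = 22−13 = 9
LF_B = min(LS_C=9, LS_E=16) = 9; LS_B = 9−9 = 0
LF_A = min(LS_C=9, LS_D=13) = 9; LS_A = 9−8 = 1
Slack_E = LS_E − ES_E = 16 − 9 = 7

7 days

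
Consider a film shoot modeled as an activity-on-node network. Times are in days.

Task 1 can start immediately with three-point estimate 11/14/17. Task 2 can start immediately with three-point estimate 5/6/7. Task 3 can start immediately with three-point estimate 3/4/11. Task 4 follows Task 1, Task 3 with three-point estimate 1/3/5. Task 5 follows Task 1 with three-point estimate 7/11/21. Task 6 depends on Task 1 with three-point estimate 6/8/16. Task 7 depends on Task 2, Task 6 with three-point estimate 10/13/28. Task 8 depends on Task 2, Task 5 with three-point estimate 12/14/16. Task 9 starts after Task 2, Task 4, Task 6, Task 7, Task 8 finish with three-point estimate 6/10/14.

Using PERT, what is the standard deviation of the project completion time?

2.94 days

te_Task 1 = (11 + 4·14 + 17)/6 = 84/6 = 14; σ²_Task 1 = ((17−11)/6)² = 1.000
te_Task 2 = (5 + 4·6 + 7)/6 = 36/6 = 6; σ²_Task 2 = ((7−5)/6)² = 0.111
te_Task 3 = (3 + 4·4 + 11)/6 = 30/6 = 5; σ²_Task 3 = ((11−3)/6)² = 1.778
te_Task 4 = (1 + 4·3 + 5)/6 = 18/6 = 3; σ²_Task 4 = ((5−1)/6)² = 0.444
te_Task 5 = (7 + 4·11 + 21)/6 = 72/6 = 12; σ²_Task 5 = ((21−7)/6)² = 5.444
te_Task 6 = (6 + 4·8 + 16)/6 = 54/6 = 9; σ²_Task 6 = ((16−6)/6)² = 2.778
te_Task 7 = (10 + 4·13 + 28)/6 = 90/6 = 15; σ²_Task 7 = ((28−10)/6)² = 9.000
te_Task 8 = (12 + 4·14 + 16)/6 = 84/6 = 14; σ²_Task 8 = ((16−12)/6)² = 0.444
te_Task 9 = (6 + 4·10 + 14)/6 = 60/6 = 10; σ²_Task 9 = ((14−6)/6)² = 1.778

Forward pass:
ES_Task 1 = 0; EF_Task 1 = 14
ES_Task 2 = 0; EF_Task 2 = 6
ES_Task 3 = 0; EF_Task 3 = 5
ES_Task 4 = max(EF_Task 1=14, EF_Task 3=5) = 14; EF_Task 4 = 14+3 = 17
ES_Task 5 = 14; EF_Task 5 = 14+12 = 26
ES_Task 6 = 14; EF_Task 6 = 14+9 = 23
ES_Task 7 = max(EF_Task 2=6, EF_Task 6=23) = 23; EF_Task 7 = 23+15 = 38
ES_Task 8 = max(EF_Task 2=6, EF_Task 5=26) = 26; EF_Task 8 = 26+14 = 40
ES_Task 9 = max(EF_Task 2=6, EF_Task 4=17, EF_Task 6=23, EF_Task 7=38, EF_Task 8=40) = 40; EF_Task 9 = 40+10 = 50
Expected project duration μ = 50 days. Critical path: Task 1 → Task 5 → Task 8 → Task 9.

Variance along critical path = 1.000 + 5.444 + 0.444 + 1.778 = 8.667
σ = √8.667 = 2.944 days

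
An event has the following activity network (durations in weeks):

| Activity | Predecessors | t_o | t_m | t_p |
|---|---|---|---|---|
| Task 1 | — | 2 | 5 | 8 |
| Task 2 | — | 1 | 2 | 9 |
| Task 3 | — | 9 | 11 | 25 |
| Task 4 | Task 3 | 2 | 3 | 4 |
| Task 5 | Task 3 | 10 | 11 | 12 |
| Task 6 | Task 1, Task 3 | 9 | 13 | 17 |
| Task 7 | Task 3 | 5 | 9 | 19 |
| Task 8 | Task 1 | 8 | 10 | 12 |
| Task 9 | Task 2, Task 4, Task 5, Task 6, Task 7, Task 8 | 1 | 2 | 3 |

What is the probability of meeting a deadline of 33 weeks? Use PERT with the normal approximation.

te_Task 1 = (2 + 4·5 + 8)/6 = 30/6 = 5; σ²_Task 1 = ((8−2)/6)² = 1.000
te_Task 2 = (1 + 4·2 + 9)/6 = 18/6 = 3; σ²_Task 2 = ((9−1)/6)² = 1.778
te_Task 3 = (9 + 4·11 + 25)/6 = 78/6 = 13; σ²_Task 3 = ((25−9)/6)² = 7.111
te_Task 4 = (2 + 4·3 + 4)/6 = 18/6 = 3; σ²_Task 4 = ((4−2)/6)² = 0.111
te_Task 5 = (10 + 4·11 + 12)/6 = 66/6 = 11; σ²_Task 5 = ((12−10)/6)² = 0.111
te_Task 6 = (9 + 4·13 + 17)/6 = 78/6 = 13; σ²_Task 6 = ((17−9)/6)² = 1.778
te_Task 7 = (5 + 4·9 + 19)/6 = 60/6 = 10; σ²_Task 7 = ((19−5)/6)² = 5.444
te_Task 8 = (8 + 4·10 + 12)/6 = 60/6 = 10; σ²_Task 8 = ((12−8)/6)² = 0.444
te_Task 9 = (1 + 4·2 + 3)/6 = 12/6 = 2; σ²_Task 9 = ((3−1)/6)² = 0.111

Forward pass:
ES_Task 1 = 0; EF_Task 1 = 5
ES_Task 2 = 0; EF_Task 2 = 3
ES_Task 3 = 0; EF_Task 3 = 13
ES_Task 4 = 13; EF_Task 4 = 13+3 = 16
ES_Task 5 = 13; EF_Task 5 = 13+11 = 24
ES_Task 6 = max(EF_Task 1=5, EF_Task 3=13) = 13; EF_Task 6 = 13+13 = 26
ES_Task 7 = 13; EF_Task 7 = 13+10 = 23
ES_Task 8 = 5; EF_Task 8 = 5+10 = 15
ES_Task 9 = max(EF_Task 2=3, EF_Task 4=16, EF_Task 5=24, EF_Task 6=26, EF_Task 7=23, EF_Task 8=15) = 26; EF_Task 9 = 26+2 = 28
Expected project duration μ = 28 weeks. Critical path: Task 3 → Task 6 → Task 9.

Variance along critical path = 7.111 + 1.778 + 0.111 = 9.000; σ = √9.000 = 3.000 weeks.
Z = (33 − 28) / 3.000 = 1.667
P(T ≤ 33) = Φ(1.667) ≈ 0.952

0.952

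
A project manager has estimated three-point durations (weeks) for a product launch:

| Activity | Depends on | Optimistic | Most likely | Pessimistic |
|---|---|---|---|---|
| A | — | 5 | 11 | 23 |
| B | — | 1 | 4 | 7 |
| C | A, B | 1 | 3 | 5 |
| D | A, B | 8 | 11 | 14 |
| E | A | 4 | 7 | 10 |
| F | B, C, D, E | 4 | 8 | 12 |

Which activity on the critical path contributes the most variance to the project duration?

te_A = (5 + 4·11 + 23)/6 = 72/6 = 12; σ²_A = ((23−5)/6)² = 9.000
te_B = (1 + 4·4 + 7)/6 = 24/6 = 4; σ²_B = ((7−1)/6)² = 1.000
te_C = (1 + 4·3 + 5)/6 = 18/6 = 3; σ²_C = ((5−1)/6)² = 0.444
te_D = (8 + 4·11 + 14)/6 = 66/6 = 11; σ²_D = ((14−8)/6)² = 1.000
te_E = (4 + 4·7 + 10)/6 = 42/6 = 7; σ²_E = ((10−4)/6)² = 1.000
te_F = (4 + 4·8 + 12)/6 = 48/6 = 8; σ²_F = ((12−4)/6)² = 1.778

Forward pass:
ES_A = 0; EF_A = 12
ES_B = 0; EF_B = 4
ES_C = max(EF_A=12, EF_B=4) = 12; EF_C = 12+3 = 15
ES_D = max(EF_A=12, EF_B=4) = 12; EF_D = 12+11 = 23
ES_E = 12; EF_E = 12+7 = 19
ES_F = max(EF_B=4, EF_C=15, EF_D=23, EF_E=19) = 23; EF_F = 23+8 = 31
Expected project duration μ = 31 weeks. Critical path: A → D → F.

Variances on critical path: σ²_A=9.000, σ²_D=1.000, σ²_F=1.778.
Largest is σ²_A = 9.000.

A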